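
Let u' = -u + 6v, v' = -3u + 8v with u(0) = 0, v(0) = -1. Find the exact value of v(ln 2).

A = [[-1,6],[-3,8]]; eigenvalues λ = 5, 2.
Eigenvectors: (1,1) for λ=5, (-2,-1) for λ=2.
From the initial condition, c_1 = -2, c_2 = -1.
v(ln 2) = (-2)(2^5)(1) + (-1)(2^2)(-1) = -60.

-60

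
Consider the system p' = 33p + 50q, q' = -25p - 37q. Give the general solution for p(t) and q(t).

Coefficient matrix A = [[33, 50], [-25, -37]].
Characteristic polynomial det(A - λI) = λ^2 + 4λ + 29 = 0.
Eigenvalues λ = -2 ± 5i (complex conjugate pair).
For λ=-2+5i: an eigenvector is (3,-2) - i(1,-1) = (3 - i, -2 + i).
A real fundamental pair from Re and Im of e^((-2+5i)t)v: X_1 = e^(-2t)(cos(5t)·(3,-2) + sin(5t)·(1,-1)), X_2 = e^(-2t)(sin(5t)·(3,-2) - cos(5t)·(1,-1)).
General solution: K_1X_1 + K_2X_2.

p(t) = K_1e^(-2t)sin(5t) + 3K_1e^(-2t)cos(5t) + 3K_2e^(-2t)sin(5t) - K_2e^(-2t)cos(5t), q(t) = -K_1e^(-2t)sin(5t) - 2K_1e^(-2t)cos(5t) - 2K_2e^(-2t)sin(5t) + K_2e^(-2t)cos(5t)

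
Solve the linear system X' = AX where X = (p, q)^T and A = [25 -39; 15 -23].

p(t) = 2C_1e^(t)sin(3t) - 3C_1e^(t)cos(3t) - 3C_2e^(t)sin(3t) - 2C_2e^(t)cos(3t), q(t) = C_1e^(t)sin(3t) - 2C_1e^(t)cos(3t) - 2C_2e^(t)sin(3t) - C_2e^(t)cos(3t)

Coefficient matrix A = [[25, -39], [15, -23]].
Characteristic polynomial det(A - λI) = λ^2 - 2λ + 10 = 0.
Eigenvalues λ = 1 ± 3i (complex conjugate pair).
For λ=1+3i: an eigenvector is (-3,-2) - i(2,1) = (-3 - 2i, -2 - i).
A real fundamental pair from Re and Im of e^((1+3i)t)v: X_1 = e^(t)(cos(3t)·(-3,-2) + sin(3t)·(2,1)), X_2 = e^(t)(sin(3t)·(-3,-2) - cos(3t)·(2,1)).
General solution: C_1X_1 + C_2X_2.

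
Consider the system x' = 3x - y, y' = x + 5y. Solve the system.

x(t) = C_1e^(4t) + C_2te^(4t), y(t) = -C_1e^(4t) - C_2te^(4t) - C_2e^(4t)

Coefficient matrix A = [[3, -1], [1, 5]].
Characteristic polynomial det(A - λI) = λ^2 - 8λ + 16 = 0.
Single eigenvalue λ = 4 with algebraic multiplicity 2.
Eigenvector v = (1,-1); generalized eigenvector w with (A-λI)w=v is (0,-1).
General solution: e^(4t)[C_1·v + C_2·(t·v + w)].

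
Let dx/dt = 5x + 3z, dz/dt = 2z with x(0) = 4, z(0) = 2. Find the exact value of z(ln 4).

32

A = [[5,3],[0,2]]; eigenvalues λ = 2, 5.
Eigenvectors: (1,-1) for λ=2, (1,0) for λ=5.
From the initial condition, c_1 = -2, c_2 = 6.
z(ln 4) = (-2)(4^2)(-1) + (6)(4^5)(0) = 32.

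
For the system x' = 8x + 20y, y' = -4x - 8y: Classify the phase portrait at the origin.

A = [[8,20],[-4,-8]]; det(A-λI) = λ^2 + 16.
λ = 0 ± 4i: zero real part.

center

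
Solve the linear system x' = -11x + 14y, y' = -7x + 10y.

x(t) = C_1e^(3t) + 2C_2e^(-4t), y(t) = C_1e^(3t) + C_2e^(-4t)

Coefficient matrix A = [[-11, 14], [-7, 10]].
Characteristic polynomial det(A - λI) = λ^2 + λ - 12 = 0.
Eigenvalues λ = 3, -4.
For λ=3: (A-λI) row 1 is [-14, 14], so an eigenvector is (1, 1).
For λ=-4: (A-λI) row 1 is [-7, 14], so an eigenvector is (2, 1).
General solution: C_1e^(3t)(1,1) + C_2e^(-4t)(2,1).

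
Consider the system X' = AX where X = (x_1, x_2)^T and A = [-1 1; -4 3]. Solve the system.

Coefficient matrix A = [[-1, 1], [-4, 3]].
Characteristic polynomial det(A - λI) = λ^2 - 2λ + 1 = 0.
Single eigenvalue λ = 1 with algebraic multiplicity 2.
Eigenvector v = (1,2); generalized eigenvector w with (A-λI)w=v is (-1,-1).
General solution: e^(t)[K_1·v + K_2·(t·v + w)].

x_1(t) = K_1e^(t) + K_2te^(t) - K_2e^(t), x_2(t) = 2K_1e^(t) + 2K_2te^(t) - K_2e^(t)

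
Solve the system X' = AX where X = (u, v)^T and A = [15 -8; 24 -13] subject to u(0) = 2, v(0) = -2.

u(t) = 12e^(3t) - 10e^(-t), v(t) = 18e^(3t) - 20e^(-t)

Coefficient matrix A = [[15, -8], [24, -13]].
Characteristic polynomial det(A - λI) = λ^2 - 2λ - 3 = 0.
Eigenvalues λ = -1, 3.
For λ=-1: (A-λI) row 1 is [16, -8], so an eigenvector is (1, 2).
For λ=3: (A-λI) row 1 is [12, -8], so an eigenvector is (-2, -3).
General solution: C_1e^(-t)(1,2) + C_2e^(3t)(-2,-3).
Applying u(0)=2, v(0)=-2 gives C_1=-10, C_2=-6.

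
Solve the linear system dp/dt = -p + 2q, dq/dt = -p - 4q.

Coefficient matrix A = [[-1, 2], [-1, -4]].
Characteristic polynomial det(A - λI) = λ^2 + 5λ + 6 = 0.
Eigenvalues λ = -3, -2.
For λ=-3: (A-λI) row 1 is [2, 2], so an eigenvector is (-1, 1).
For λ=-2: (A-λI) row 1 is [1, 2], so an eigenvector is (2, -1).
General solution: C_1e^(-3t)(-1,1) + C_2e^(-2t)(2,-1).

p(t) = -C_1e^(-3t) + 2C_2e^(-2t), q(t) = C_1e^(-3t) - C_2e^(-2t)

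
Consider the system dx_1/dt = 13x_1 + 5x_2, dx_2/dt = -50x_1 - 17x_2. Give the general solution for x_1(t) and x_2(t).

Coefficient matrix A = [[13, 5], [-50, -17]].
Characteristic polynomial det(A - λI) = λ^2 + 4λ + 29 = 0.
Eigenvalues λ = -2 ± 5i (complex conjugate pair).
For λ=-2+5i: an eigenvector is (-1,3) - i(0,1) = (-1, 3 - i).
A real fundamental pair from Re and Im of e^((-2+5i)t)v: X_1 = e^(-2t)(cos(5t)·(-1,3) + sin(5t)·(0,1)), X_2 = e^(-2t)(sin(5t)·(-1,3) - cos(5t)·(0,1)).
General solution: c_1X_1 + c_2X_2.

x_1(t) = -c_1e^(-2t)cos(5t) - c_2e^(-2t)sin(5t), x_2(t) = c_1e^(-2t)sin(5t) + 3c_1e^(-2t)cos(5t) + 3c_2e^(-2t)sin(5t) - c_2e^(-2t)cos(5t)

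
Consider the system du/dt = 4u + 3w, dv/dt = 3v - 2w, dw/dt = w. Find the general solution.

Coefficient matrix A = [[4, 0, 3], [0, 3, -2], [0, 0, 1]].
det(A - λI) = 0 gives eigenvalues λ = 3, 4, 1.
For λ=3: eigenvector (0,1,0).
For λ=4: eigenvector (1,0,0).
For λ=1: eigenvector (-1,1,1).
General solution: K_1e^(3t)(0,1,0) + K_2e^(4t)(1,0,0) + K_3e^(t)(-1,1,1).

u(t) = K_2e^(4t) - K_3e^(t), v(t) = K_1e^(3t) + K_3e^(t), w(t) = K_3e^(t)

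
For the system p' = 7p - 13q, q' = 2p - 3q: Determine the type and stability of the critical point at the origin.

unstable spiral

A = [[7,-13],[2,-3]]; det(A-λI) = λ^2 - 4λ + 5.
λ = 2 ± i: positive real part.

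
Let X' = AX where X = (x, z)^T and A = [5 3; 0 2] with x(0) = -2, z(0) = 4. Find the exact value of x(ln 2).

A = [[5,3],[0,2]]; eigenvalues λ = 5, 2.
Eigenvectors: (1,0) for λ=5, (1,-1) for λ=2.
From the initial condition, c_1 = 2, c_2 = -4.
x(ln 2) = (2)(2^5)(1) + (-4)(2^2)(1) = 48.

48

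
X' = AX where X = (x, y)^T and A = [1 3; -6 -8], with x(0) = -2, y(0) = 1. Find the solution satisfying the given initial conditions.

Coefficient matrix A = [[1, 3], [-6, -8]].
Characteristic polynomial det(A - λI) = λ^2 + 7λ + 10 = 0.
Eigenvalues λ = -2, -5.
For λ=-2: (A-λI) row 1 is [3, 3], so an eigenvector is (1, -1).
For λ=-5: (A-λI) row 1 is [6, 3], so an eigenvector is (-1, 2).
General solution: c_1e^(-2t)(1,-1) + c_2e^(-5t)(-1,2).
Applying x(0)=-2, y(0)=1 gives c_1=-3, c_2=-1.

x(t) = -3e^(-2t) + e^(-5t), y(t) = 3e^(-2t) - 2e^(-5t)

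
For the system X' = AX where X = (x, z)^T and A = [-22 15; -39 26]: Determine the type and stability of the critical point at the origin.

unstable spiral

A = [[-22,15],[-39,26]]; det(A-λI) = λ^2 - 4λ + 13.
λ = 2 ± 3i: positive real part.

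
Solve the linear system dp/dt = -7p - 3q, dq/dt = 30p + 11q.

Coefficient matrix A = [[-7, -3], [30, 11]].
Characteristic polynomial det(A - λI) = λ^2 - 4λ + 13 = 0.
Eigenvalues λ = 2 ± 3i (complex conjugate pair).
For λ=2+3i: an eigenvector is (-1,3) - i(0,-1) = (-1, 3 + i).
A real fundamental pair from Re and Im of e^((2+3i)t)v: X_1 = e^(2t)(cos(3t)·(-1,3) + sin(3t)·(0,-1)), X_2 = e^(2t)(sin(3t)·(-1,3) - cos(3t)·(0,-1)).
General solution: K_1X_1 + K_2X_2.

p(t) = -K_1e^(2t)cos(3t) - K_2e^(2t)sin(3t), q(t) = -K_1e^(2t)sin(3t) + 3K_1e^(2t)cos(3t) + 3K_2e^(2t)sin(3t) + K_2e^(2t)cos(3t)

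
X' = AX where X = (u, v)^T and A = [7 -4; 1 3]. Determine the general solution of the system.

u(t) = -2K_1e^(5t) - 2K_2te^(5t) - 3K_2e^(5t), v(t) = -K_1e^(5t) - K_2te^(5t) - K_2e^(5t)

Coefficient matrix A = [[7, -4], [1, 3]].
Characteristic polynomial det(A - λI) = λ^2 - 10λ + 25 = 0.
Single eigenvalue λ = 5 with algebraic multiplicity 2.
Eigenvector v = (-2,-1); generalized eigenvector w with (A-λI)w=v is (-3,-1).
General solution: e^(5t)[K_1·v + K_2·(t·v + w)].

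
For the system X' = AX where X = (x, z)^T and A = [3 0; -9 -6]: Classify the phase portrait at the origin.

saddle

A = [[3,0],[-9,-6]]; det(A-λI) = λ^2 + 3λ - 18.
λ = 3, -6: opposite signs.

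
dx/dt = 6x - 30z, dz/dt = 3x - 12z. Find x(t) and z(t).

x(t) = -K_1e^(-3t)sin(3t) + 3K_1e^(-3t)cos(3t) + 3K_2e^(-3t)sin(3t) + K_2e^(-3t)cos(3t), z(t) = K_1e^(-3t)cos(3t) + K_2e^(-3t)sin(3t)

Coefficient matrix A = [[6, -30], [3, -12]].
Characteristic polynomial det(A - λI) = λ^2 + 6λ + 18 = 0.
Eigenvalues λ = -3 ± 3i (complex conjugate pair).
For λ=-3+3i: an eigenvector is (3,1) - i(-1,0) = (3 + i, 1).
A real fundamental pair from Re and Im of e^((-3+3i)t)v: X_1 = e^(-3t)(cos(3t)·(3,1) + sin(3t)·(-1,0)), X_2 = e^(-3t)(sin(3t)·(3,1) - cos(3t)·(-1,0)).
General solution: K_1X_1 + K_2X_2.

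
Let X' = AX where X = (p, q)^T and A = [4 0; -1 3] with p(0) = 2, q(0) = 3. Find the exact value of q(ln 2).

8

A = [[4,0],[-1,3]]; eigenvalues λ = 3, 4.
Eigenvectors: (0,1) for λ=3, (-1,1) for λ=4.
From the initial condition, c_1 = 5, c_2 = -2.
q(ln 2) = (5)(2^3)(1) + (-2)(2^4)(1) = 8.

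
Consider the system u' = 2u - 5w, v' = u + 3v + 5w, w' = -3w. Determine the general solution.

Coefficient matrix A = [[2, 0, -5], [1, 3, 5], [0, 0, -3]].
det(A - λI) = 0 gives eigenvalues λ = 2, 3, -3.
For λ=2: eigenvector (1,-1,0).
For λ=3: eigenvector (0,1,0).
For λ=-3: eigenvector (1,-1,1).
General solution: C_1e^(2t)(1,-1,0) + C_2e^(3t)(0,1,0) + C_3e^(-3t)(1,-1,1).

u(t) = C_1e^(2t) + C_3e^(-3t), v(t) = -C_1e^(2t) + C_2e^(3t) - C_3e^(-3t), w(t) = C_3e^(-3t)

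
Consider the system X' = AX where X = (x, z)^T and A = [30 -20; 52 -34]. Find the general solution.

x(t) = -C_1e^(-2t)sin(4t) - 2C_1e^(-2t)cos(4t) - 2C_2e^(-2t)sin(4t) + C_2e^(-2t)cos(4t), z(t) = -2C_1e^(-2t)sin(4t) - 3C_1e^(-2t)cos(4t) - 3C_2e^(-2t)sin(4t) + 2C_2e^(-2t)cos(4t)

Coefficient matrix A = [[30, -20], [52, -34]].
Characteristic polynomial det(A - λI) = λ^2 + 4λ + 20 = 0.
Eigenvalues λ = -2 ± 4i (complex conjugate pair).
For λ=-2+4i: an eigenvector is (-2,-3) - i(-1,-2) = (-2 + i, -3 + 2i).
A real fundamental pair from Re and Im of e^((-2+4i)t)v: X_1 = e^(-2t)(cos(4t)·(-2,-3) + sin(4t)·(-1,-2)), X_2 = e^(-2t)(sin(4t)·(-2,-3) - cos(4t)·(-1,-2)).
General solution: C_1X_1 + C_2X_2.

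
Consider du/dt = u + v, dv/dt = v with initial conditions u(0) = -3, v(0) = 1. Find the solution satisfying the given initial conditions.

u(t) = te^(t) - 3e^(t), v(t) = e^(t)

Coefficient matrix A = [[1, 1], [0, 1]].
Characteristic polynomial det(A - λI) = λ^2 - 2λ + 1 = 0.
Single eigenvalue λ = 1 with algebraic multiplicity 2.
Eigenvector v = (1,0); generalized eigenvector w with (A-λI)w=v is (3,1).
General solution: e^(t)[K_1·v + K_2·(t·v + w)].
Applying u(0)=-3, v(0)=1 gives K_1=-6, K_2=1.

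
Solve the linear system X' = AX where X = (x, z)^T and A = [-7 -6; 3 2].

x(t) = -C_1e^(-t) - 2C_2e^(-4t), z(t) = C_1e^(-t) + C_2e^(-4t)

Coefficient matrix A = [[-7, -6], [3, 2]].
Characteristic polynomial det(A - λI) = λ^2 + 5λ + 4 = 0.
Eigenvalues λ = -1, -4.
For λ=-1: (A-λI) row 1 is [-6, -6], so an eigenvector is (-1, 1).
For λ=-4: (A-λI) row 1 is [-3, -6], so an eigenvector is (-2, 1).
General solution: C_1e^(-t)(-1,1) + C_2e^(-4t)(-2,1).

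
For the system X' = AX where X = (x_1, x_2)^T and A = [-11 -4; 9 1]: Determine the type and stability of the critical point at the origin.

stable improper node

A = [[-11,-4],[9,1]]; det(A-λI) = λ^2 + 10λ + 25.
repeated λ = -5 with a single eigenvector.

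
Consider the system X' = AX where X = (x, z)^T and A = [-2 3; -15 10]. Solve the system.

x(t) = -C_1e^(4t)sin(3t) + C_2e^(4t)cos(3t), z(t) = -2C_1e^(4t)sin(3t) - C_1e^(4t)cos(3t) - C_2e^(4t)sin(3t) + 2C_2e^(4t)cos(3t)

Coefficient matrix A = [[-2, 3], [-15, 10]].
Characteristic polynomial det(A - λI) = λ^2 - 8λ + 25 = 0.
Eigenvalues λ = 4 ± 3i (complex conjugate pair).
For λ=4+3i: an eigenvector is (0,-1) - i(-1,-2) = (0 + i, -1 + 2i).
A real fundamental pair from Re and Im of e^((4+3i)t)v: X_1 = e^(4t)(cos(3t)·(0,-1) + sin(3t)·(-1,-2)), X_2 = e^(4t)(sin(3t)·(0,-1) - cos(3t)·(-1,-2)).
General solution: C_1X_1 + C_2X_2.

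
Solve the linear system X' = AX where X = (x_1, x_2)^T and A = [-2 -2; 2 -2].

x_1(t) = -c_1e^(-2t)sin(2t) + c_2e^(-2t)cos(2t), x_2(t) = c_1e^(-2t)cos(2t) + c_2e^(-2t)sin(2t)

Coefficient matrix A = [[-2, -2], [2, -2]].
Characteristic polynomial det(A - λI) = λ^2 + 4λ + 8 = 0.
Eigenvalues λ = -2 ± 2i (complex conjugate pair).
For λ=-2+2i: an eigenvector is (0,1) - i(-1,0) = (0 + i, 1).
A real fundamental pair from Re and Im of e^((-2+2i)t)v: X_1 = e^(-2t)(cos(2t)·(0,1) + sin(2t)·(-1,0)), X_2 = e^(-2t)(sin(2t)·(0,1) - cos(2t)·(-1,0)).
General solution: c_1X_1 + c_2X_2.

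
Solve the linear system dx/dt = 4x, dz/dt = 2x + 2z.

Coefficient matrix A = [[4, 0], [2, 2]].
Characteristic polynomial det(A - λI) = λ^2 - 6λ + 8 = 0.
Eigenvalues λ = 4, 2.
For λ=4: (A-λI) row 2 is [2, -2], so an eigenvector is (1, 1).
For λ=2: (A-λI) row 1 is [2, 0], so an eigenvector is (0, -1).
General solution: c_1e^(4t)(1,1) + c_2e^(2t)(0,-1).

x(t) = c_1e^(4t), z(t) = c_1e^(4t) - c_2e^(2t)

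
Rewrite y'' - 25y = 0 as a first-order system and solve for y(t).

y(t) = C_1e^(5t) + C_2e^(-5t)

Let x_1 = y, x_2 = y'. Then x_1' = x_2 and x_2' = 25x_1.
A = [[0,1],[25,0]]; det(A-λI) = λ^2 - 25.
Eigenvalues λ = 5, -5 with eigenvectors (1,5), (1,-5).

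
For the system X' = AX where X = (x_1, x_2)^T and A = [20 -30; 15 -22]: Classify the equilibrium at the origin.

stable spiral

A = [[20,-30],[15,-22]]; det(A-λI) = λ^2 + 2λ + 10.
λ = -1 ± 3i: negative real part.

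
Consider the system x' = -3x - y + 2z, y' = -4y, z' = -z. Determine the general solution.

x(t) = K_1e^(-4t) + K_2e^(-3t) + K_3e^(-t), y(t) = K_1e^(-4t), z(t) = K_3e^(-t)

Coefficient matrix A = [[-3, -1, 2], [0, -4, 0], [0, 0, -1]].
det(A - λI) = 0 gives eigenvalues λ = -4, -3, -1.
For λ=-4: eigenvector (1,1,0).
For λ=-3: eigenvector (1,0,0).
For λ=-1: eigenvector (1,0,1).
General solution: K_1e^(-4t)(1,1,0) + K_2e^(-3t)(1,0,0) + K_3e^(-t)(1,0,1).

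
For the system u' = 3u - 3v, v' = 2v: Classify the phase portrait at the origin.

A = [[3,-3],[0,2]]; det(A-λI) = λ^2 - 5λ + 6.
λ = 2, 3: both positive.

unstable node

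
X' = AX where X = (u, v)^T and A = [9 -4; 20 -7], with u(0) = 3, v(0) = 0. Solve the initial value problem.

Coefficient matrix A = [[9, -4], [20, -7]].
Characteristic polynomial det(A - λI) = λ^2 - 2λ + 17 = 0.
Eigenvalues λ = 1 ± 4i (complex conjugate pair).
For λ=1+4i: an eigenvector is (0,-1) - i(1,2) = (0 - i, -1 - 2i).
A real fundamental pair from Re and Im of e^((1+4i)t)v: X_1 = e^(t)(cos(4t)·(0,-1) + sin(4t)·(1,2)), X_2 = e^(t)(sin(4t)·(0,-1) - cos(4t)·(1,2)).
General solution: K_1X_1 + K_2X_2.
Applying u(0)=3, v(0)=0 gives K_1=6, K_2=-3.

u(t) = 6e^(t)sin(4t) + 3e^(t)cos(4t), v(t) = 15e^(t)sin(4t)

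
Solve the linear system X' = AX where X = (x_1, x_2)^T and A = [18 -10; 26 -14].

Coefficient matrix A = [[18, -10], [26, -14]].
Characteristic polynomial det(A - λI) = λ^2 - 4λ + 8 = 0.
Eigenvalues λ = 2 ± 2i (complex conjugate pair).
For λ=2+2i: an eigenvector is (-1,-2) - i(2,3) = (-1 - 2i, -2 - 3i).
A real fundamental pair from Re and Im of e^((2+2i)t)v: X_1 = e^(2t)(cos(2t)·(-1,-2) + sin(2t)·(2,3)), X_2 = e^(2t)(sin(2t)·(-1,-2) - cos(2t)·(2,3)).
General solution: c_1X_1 + c_2X_2.

x_1(t) = 2c_1e^(2t)sin(2t) - c_1e^(2t)cos(2t) - c_2e^(2t)sin(2t) - 2c_2e^(2t)cos(2t), x_2(t) = 3c_1e^(2t)sin(2t) - 2c_1e^(2t)cos(2t) - 2c_2e^(2t)sin(2t) - 3c_2e^(2t)cos(2t)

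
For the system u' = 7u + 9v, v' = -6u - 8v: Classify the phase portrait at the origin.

A = [[7,9],[-6,-8]]; det(A-λI) = λ^2 + λ - 2.
λ = -2, 1: opposite signs.

saddle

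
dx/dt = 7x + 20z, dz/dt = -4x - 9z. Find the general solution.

Coefficient matrix A = [[7, 20], [-4, -9]].
Characteristic polynomial det(A - λI) = λ^2 + 2λ + 17 = 0.
Eigenvalues λ = -1 ± 4i (complex conjugate pair).
For λ=-1+4i: an eigenvector is (-2,1) - i(1,0) = (-2 - i, 1).
A real fundamental pair from Re and Im of e^((-1+4i)t)v: X_1 = e^(-t)(cos(4t)·(-2,1) + sin(4t)·(1,0)), X_2 = e^(-t)(sin(4t)·(-2,1) - cos(4t)·(1,0)).
General solution: K_1X_1 + K_2X_2.

x(t) = K_1e^(-t)sin(4t) - 2K_1e^(-t)cos(4t) - 2K_2e^(-t)sin(4t) - K_2e^(-t)cos(4t), z(t) = K_1e^(-t)cos(4t) + K_2e^(-t)sin(4t)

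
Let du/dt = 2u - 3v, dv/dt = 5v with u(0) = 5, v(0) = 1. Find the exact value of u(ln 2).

A = [[2,-3],[0,5]]; eigenvalues λ = 5, 2.
Eigenvectors: (1,-1) for λ=5, (1,0) for λ=2.
From the initial condition, c_1 = -1, c_2 = 6.
u(ln 2) = (-1)(2^5)(1) + (6)(2^2)(1) = -8.

-8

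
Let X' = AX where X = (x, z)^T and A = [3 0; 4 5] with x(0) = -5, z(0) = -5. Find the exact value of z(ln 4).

-14720

A = [[3,0],[4,5]]; eigenvalues λ = 5, 3.
Eigenvectors: (0,1) for λ=5, (-1,2) for λ=3.
From the initial condition, c_1 = -15, c_2 = 5.
z(ln 4) = (-15)(4^5)(1) + (5)(4^3)(2) = -14720.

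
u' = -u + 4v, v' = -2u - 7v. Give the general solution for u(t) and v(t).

Coefficient matrix A = [[-1, 4], [-2, -7]].
Characteristic polynomial det(A - λI) = λ^2 + 8λ + 15 = 0.
Eigenvalues λ = -5, -3.
For λ=-5: (A-λI) row 1 is [4, 4], so an eigenvector is (1, -1).
For λ=-3: (A-λI) row 1 is [2, 4], so an eigenvector is (2, -1).
General solution: C_1e^(-5t)(1,-1) + C_2e^(-3t)(2,-1).

u(t) = C_1e^(-5t) + 2C_2e^(-3t), v(t) = -C_1e^(-5t) - C_2e^(-3t)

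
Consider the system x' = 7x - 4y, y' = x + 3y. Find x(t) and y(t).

Coefficient matrix A = [[7, -4], [1, 3]].
Characteristic polynomial det(A - λI) = λ^2 - 10λ + 25 = 0.
Single eigenvalue λ = 5 with algebraic multiplicity 2.
Eigenvector v = (2,1); generalized eigenvector w with (A-λI)w=v is (-3,-2).
General solution: e^(5t)[C_1·v + C_2·(t·v + w)].

x(t) = 2C_1e^(5t) + 2C_2te^(5t) - 3C_2e^(5t), y(t) = C_1e^(5t) + C_2te^(5t) - 2C_2e^(5t)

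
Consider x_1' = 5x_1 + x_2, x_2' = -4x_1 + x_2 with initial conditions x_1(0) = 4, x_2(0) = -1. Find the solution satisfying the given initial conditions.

Coefficient matrix A = [[5, 1], [-4, 1]].
Characteristic polynomial det(A - λI) = λ^2 - 6λ + 9 = 0.
Single eigenvalue λ = 3 with algebraic multiplicity 2.
Eigenvector v = (1,-2); generalized eigenvector w with (A-λI)w=v is (1,-1).
General solution: e^(3t)[c_1·v + c_2·(t·v + w)].
Applying x_1(0)=4, x_2(0)=-1 gives c_1=-3, c_2=7.

x_1(t) = 7te^(3t) + 4e^(3t), x_2(t) = -14te^(3t) - e^(3t)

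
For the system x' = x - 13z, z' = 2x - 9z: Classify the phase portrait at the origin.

stable spiral

A = [[1,-13],[2,-9]]; det(A-λI) = λ^2 + 8λ + 17.
λ = -4 ± i: negative real part.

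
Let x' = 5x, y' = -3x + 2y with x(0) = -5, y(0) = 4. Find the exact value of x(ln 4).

A = [[5,0],[-3,2]]; eigenvalues λ = 5, 2.
Eigenvectors: (1,-1) for λ=5, (0,1) for λ=2.
From the initial condition, c_1 = -5, c_2 = -1.
x(ln 4) = (-5)(4^5)(1) + (-1)(4^2)(0) = -5120.

-5120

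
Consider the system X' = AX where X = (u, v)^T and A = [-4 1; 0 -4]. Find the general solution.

Coefficient matrix A = [[-4, 1], [0, -4]].
Characteristic polynomial det(A - λI) = λ^2 + 8λ + 16 = 0.
Single eigenvalue λ = -4 with algebraic multiplicity 2.
Eigenvector v = (1,0); generalized eigenvector w with (A-λI)w=v is (2,1).
General solution: e^(-4t)[C_1·v + C_2·(t·v + w)].

u(t) = C_1e^(-4t) + C_2te^(-4t) + 2C_2e^(-4t), v(t) = C_2e^(-4t)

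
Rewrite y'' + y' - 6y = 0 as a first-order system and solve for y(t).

y(t) = c_1e^(2t) + c_2e^(-3t)

Let x_1 = y, x_2 = y'. Then x_1' = x_2 and x_2' = 6x_1 - x_2.
A = [[0,1],[6,-1]]; det(A-λI) = λ^2 + λ - 6.
Eigenvalues λ = 2, -3 with eigenvectors (1,2), (1,-3).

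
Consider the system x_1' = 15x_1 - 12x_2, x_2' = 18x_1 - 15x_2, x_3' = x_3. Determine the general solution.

x_1(t) = K_1e^(3t) + 2K_2e^(-3t), x_2(t) = K_1e^(3t) + 3K_2e^(-3t), x_3(t) = K_3e^(t)

Coefficient matrix A = [[15, -12, 0], [18, -15, 0], [0, 0, 1]].
det(A - λI) = 0 gives eigenvalues λ = 3, -3, 1.
For λ=3: eigenvector (1,1,0).
For λ=-3: eigenvector (2,3,0).
For λ=1: eigenvector (0,0,1).
General solution: K_1e^(3t)(1,1,0) + K_2e^(-3t)(2,3,0) + K_3e^(t)(0,0,1).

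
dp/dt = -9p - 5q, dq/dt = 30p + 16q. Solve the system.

Coefficient matrix A = [[-9, -5], [30, 16]].
Characteristic polynomial det(A - λI) = λ^2 - 7λ + 6 = 0.
Eigenvalues λ = 1, 6.
For λ=1: (A-λI) row 1 is [-10, -5], so an eigenvector is (1, -2).
For λ=6: (A-λI) row 1 is [-15, -5], so an eigenvector is (1, -3).
General solution: C_1e^(t)(1,-2) + C_2e^(6t)(1,-3).

p(t) = C_1e^(t) + C_2e^(6t), q(t) = -2C_1e^(t) - 3C_2e^(6t)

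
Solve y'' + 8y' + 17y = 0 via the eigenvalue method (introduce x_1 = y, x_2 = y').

Let x_1 = y, x_2 = y'. Then x_1' = x_2 and x_2' = -17x_1 - 8x_2.
A = [[0,1],[-17,-8]]; det(A-λI) = λ^2 + 8λ + 17.
Eigenvalues λ = -4 ± i.

y(t) = K_1e^(-4t)cos(t) + K_2e^(-4t)sin(t)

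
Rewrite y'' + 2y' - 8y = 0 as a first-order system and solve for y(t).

y(t) = K_1e^(2t) + K_2e^(-4t)

Let x_1 = y, x_2 = y'. Then x_1' = x_2 and x_2' = 8x_1 - 2x_2.
A = [[0,1],[8,-2]]; det(A-λI) = λ^2 + 2λ - 8.
Eigenvalues λ = 2, -4 with eigenvectors (1,2), (1,-4).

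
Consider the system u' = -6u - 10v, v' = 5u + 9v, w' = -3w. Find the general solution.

u(t) = -K_2e^(4t) + 2K_3e^(-t), v(t) = K_2e^(4t) - K_3e^(-t), w(t) = K_1e^(-3t)

Coefficient matrix A = [[-6, -10, 0], [5, 9, 0], [0, 0, -3]].
det(A - λI) = 0 gives eigenvalues λ = -3, 4, -1.
For λ=-3: eigenvector (0,0,1).
For λ=4: eigenvector (-1,1,0).
For λ=-1: eigenvector (2,-1,0).
General solution: K_1e^(-3t)(0,0,1) + K_2e^(4t)(-1,1,0) + K_3e^(-t)(2,-1,0).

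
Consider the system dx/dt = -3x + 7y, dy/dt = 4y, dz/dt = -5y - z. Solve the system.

Coefficient matrix A = [[-3, 7, 0], [0, 4, 0], [0, -5, -1]].
det(A - λI) = 0 gives eigenvalues λ = -1, 4, -3.
For λ=-1: eigenvector (0,0,1).
For λ=4: eigenvector (1,1,-1).
For λ=-3: eigenvector (1,0,0).
General solution: c_1e^(-t)(0,0,1) + c_2e^(4t)(1,1,-1) + c_3e^(-3t)(1,0,0).

x(t) = c_2e^(4t) + c_3e^(-3t), y(t) = c_2e^(4t), z(t) = c_1e^(-t) - c_2e^(4t)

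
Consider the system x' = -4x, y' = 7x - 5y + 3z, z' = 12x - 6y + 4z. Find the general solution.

x(t) = c_3e^(-4t), y(t) = c_1e^(t) + c_2e^(-2t) - 2c_3e^(-4t), z(t) = 2c_1e^(t) + c_2e^(-2t) - 3c_3e^(-4t)

Coefficient matrix A = [[-4, 0, 0], [7, -5, 3], [12, -6, 4]].
det(A - λI) = 0 gives eigenvalues λ = 1, -2, -4.
For λ=1: eigenvector (0,1,2).
For λ=-2: eigenvector (0,1,1).
For λ=-4: eigenvector (1,-2,-3).
General solution: c_1e^(t)(0,1,2) + c_2e^(-2t)(0,1,1) + c_3e^(-4t)(1,-2,-3).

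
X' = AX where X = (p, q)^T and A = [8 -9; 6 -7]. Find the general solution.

Coefficient matrix A = [[8, -9], [6, -7]].
Characteristic polynomial det(A - λI) = λ^2 - λ - 2 = 0.
Eigenvalues λ = -1, 2.
For λ=-1: (A-λI) row 1 is [9, -9], so an eigenvector is (-1, -1).
For λ=2: (A-λI) row 1 is [6, -9], so an eigenvector is (3, 2).
General solution: c_1e^(-t)(-1,-1) + c_2e^(2t)(3,2).

p(t) = -c_1e^(-t) + 3c_2e^(2t), q(t) = -c_1e^(-t) + 2c_2e^(2t)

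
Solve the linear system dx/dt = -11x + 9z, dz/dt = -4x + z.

Coefficient matrix A = [[-11, 9], [-4, 1]].
Characteristic polynomial det(A - λI) = λ^2 + 10λ + 25 = 0.
Single eigenvalue λ = -5 with algebraic multiplicity 2.
Eigenvector v = (-3,-2); generalized eigenvector w with (A-λI)w=v is (-1,-1).
General solution: e^(-5t)[c_1·v + c_2·(t·v + w)].

x(t) = -3c_1e^(-5t) - 3c_2te^(-5t) - c_2e^(-5t), z(t) = -2c_1e^(-5t) - 2c_2te^(-5t) - c_2e^(-5t)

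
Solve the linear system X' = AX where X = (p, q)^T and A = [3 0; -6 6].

p(t) = -C_2e^(3t), q(t) = C_1e^(6t) - 2C_2e^(3t)

Coefficient matrix A = [[3, 0], [-6, 6]].
Characteristic polynomial det(A - λI) = λ^2 - 9λ + 18 = 0.
Eigenvalues λ = 6, 3.
For λ=6: (A-λI) row 1 is [-3, 0], so an eigenvector is (0, 1).
For λ=3: (A-λI) row 2 is [-6, 3], so an eigenvector is (-1, -2).
General solution: C_1e^(6t)(0,1) + C_2e^(3t)(-1,-2).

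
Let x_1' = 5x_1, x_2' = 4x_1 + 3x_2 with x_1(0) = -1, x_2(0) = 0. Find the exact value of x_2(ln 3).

-432

A = [[5,0],[4,3]]; eigenvalues λ = 5, 3.
Eigenvectors: (1,2) for λ=5, (0,-1) for λ=3.
From the initial condition, c_1 = -1, c_2 = -2.
x_2(ln 3) = (-1)(3^5)(2) + (-2)(3^3)(-1) = -432.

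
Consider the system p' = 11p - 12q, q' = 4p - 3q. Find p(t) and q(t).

p(t) = 2K_1e^(5t) + 3K_2e^(3t), q(t) = K_1e^(5t) + 2K_2e^(3t)

Coefficient matrix A = [[11, -12], [4, -3]].
Characteristic polynomial det(A - λI) = λ^2 - 8λ + 15 = 0.
Eigenvalues λ = 5, 3.
For λ=5: (A-λI) row 1 is [6, -12], so an eigenvector is (2, 1).
For λ=3: (A-λI) row 1 is [8, -12], so an eigenvector is (3, 2).
General solution: K_1e^(5t)(2,1) + K_2e^(3t)(3,2).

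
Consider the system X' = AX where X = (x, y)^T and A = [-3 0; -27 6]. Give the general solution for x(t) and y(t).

Coefficient matrix A = [[-3, 0], [-27, 6]].
Characteristic polynomial det(A - λI) = λ^2 - 3λ - 18 = 0.
Eigenvalues λ = -3, 6.
For λ=-3: (A-λI) row 2 is [-27, 9], so an eigenvector is (1, 3).
For λ=6: (A-λI) row 1 is [-9, 0], so an eigenvector is (0, 1).
General solution: c_1e^(-3t)(1,3) + c_2e^(6t)(0,1).

x(t) = c_1e^(-3t), y(t) = 3c_1e^(-3t) + c_2e^(6t)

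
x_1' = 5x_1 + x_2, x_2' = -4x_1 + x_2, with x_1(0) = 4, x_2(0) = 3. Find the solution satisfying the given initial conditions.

Coefficient matrix A = [[5, 1], [-4, 1]].
Characteristic polynomial det(A - λI) = λ^2 - 6λ + 9 = 0.
Single eigenvalue λ = 3 with algebraic multiplicity 2.
Eigenvector v = (-1,2); generalized eigenvector w with (A-λI)w=v is (-1,1).
General solution: e^(3t)[C_1·v + C_2·(t·v + w)].
Applying x_1(0)=4, x_2(0)=3 gives C_1=7, C_2=-11.

x_1(t) = 11te^(3t) + 4e^(3t), x_2(t) = -22te^(3t) + 3e^(3t)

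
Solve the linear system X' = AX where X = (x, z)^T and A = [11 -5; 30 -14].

Coefficient matrix A = [[11, -5], [30, -14]].
Characteristic polynomial det(A - λI) = λ^2 + 3λ - 4 = 0.
Eigenvalues λ = 1, -4.
For λ=1: (A-λI) row 1 is [10, -5], so an eigenvector is (1, 2).
For λ=-4: (A-λI) row 1 is [15, -5], so an eigenvector is (-1, -3).
General solution: c_1e^(t)(1,2) + c_2e^(-4t)(-1,-3).

x(t) = c_1e^(t) - c_2e^(-4t), z(t) = 2c_1e^(t) - 3c_2e^(-4t)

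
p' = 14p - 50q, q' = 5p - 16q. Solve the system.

p(t) = -3K_1e^(-t)sin(5t) - K_1e^(-t)cos(5t) - K_2e^(-t)sin(5t) + 3K_2e^(-t)cos(5t), q(t) = -K_1e^(-t)sin(5t) + K_2e^(-t)cos(5t)

Coefficient matrix A = [[14, -50], [5, -16]].
Characteristic polynomial det(A - λI) = λ^2 + 2λ + 26 = 0.
Eigenvalues λ = -1 ± 5i (complex conjugate pair).
For λ=-1+5i: an eigenvector is (-1,0) - i(-3,-1) = (-1 + 3i, 0 + i).
A real fundamental pair from Re and Im of e^((-1+5i)t)v: X_1 = e^(-t)(cos(5t)·(-1,0) + sin(5t)·(-3,-1)), X_2 = e^(-t)(sin(5t)·(-1,0) - cos(5t)·(-3,-1)).
General solution: K_1X_1 + K_2X_2.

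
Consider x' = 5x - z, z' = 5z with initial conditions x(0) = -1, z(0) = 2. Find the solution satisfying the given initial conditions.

x(t) = -2te^(5t) - e^(5t), z(t) = 2e^(5t)

Coefficient matrix A = [[5, -1], [0, 5]].
Characteristic polynomial det(A - λI) = λ^2 - 10λ + 25 = 0.
Single eigenvalue λ = 5 with algebraic multiplicity 2.
Eigenvector v = (1,0); generalized eigenvector w with (A-λI)w=v is (-1,-1).
General solution: e^(5t)[C_1·v + C_2·(t·v + w)].
Applying x(0)=-1, z(0)=2 gives C_1=-3, C_2=-2.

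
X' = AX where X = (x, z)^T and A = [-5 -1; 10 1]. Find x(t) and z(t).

x(t) = C_1e^(-2t)cos(t) + C_2e^(-2t)sin(t), z(t) = C_1e^(-2t)sin(t) - 3C_1e^(-2t)cos(t) - 3C_2e^(-2t)sin(t) - C_2e^(-2t)cos(t)

Coefficient matrix A = [[-5, -1], [10, 1]].
Characteristic polynomial det(A - λI) = λ^2 + 4λ + 5 = 0.
Eigenvalues λ = -2 ± i (complex conjugate pair).
For λ=-2+i: an eigenvector is (1,-3) - i(0,1) = (1, -3 - i).
A real fundamental pair from Re and Im of e^((-2+i)t)v: X_1 = e^(-2t)(cos(t)·(1,-3) + sin(t)·(0,1)), X_2 = e^(-2t)(sin(t)·(1,-3) - cos(t)·(0,1)).
General solution: C_1X_1 + C_2X_2.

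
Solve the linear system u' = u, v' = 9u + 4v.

Coefficient matrix A = [[1, 0], [9, 4]].
Characteristic polynomial det(A - λI) = λ^2 - 5λ + 4 = 0.
Eigenvalues λ = 4, 1.
For λ=4: (A-λI) row 1 is [-3, 0], so an eigenvector is (0, -1).
For λ=1: (A-λI) row 2 is [9, 3], so an eigenvector is (-1, 3).
General solution: c_1e^(4t)(0,-1) + c_2e^(t)(-1,3).

u(t) = -c_2e^(t), v(t) = -c_1e^(4t) + 3c_2e^(t)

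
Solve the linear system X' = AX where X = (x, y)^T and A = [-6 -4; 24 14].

x(t) = C_1e^(2t) + C_2e^(6t), y(t) = -2C_1e^(2t) - 3C_2e^(6t)

Coefficient matrix A = [[-6, -4], [24, 14]].
Characteristic polynomial det(A - λI) = λ^2 - 8λ + 12 = 0.
Eigenvalues λ = 2, 6.
For λ=2: (A-λI) row 1 is [-8, -4], so an eigenvector is (1, -2).
For λ=6: (A-λI) row 1 is [-12, -4], so an eigenvector is (1, -3).
General solution: C_1e^(2t)(1,-2) + C_2e^(6t)(1,-3).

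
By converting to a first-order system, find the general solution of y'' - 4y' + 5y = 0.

y(t) = C_1e^(2t)cos(t) + C_2e^(2t)sin(t)

Let x_1 = y, x_2 = y'. Then x_1' = x_2 and x_2' = -5x_1 + 4x_2.
A = [[0,1],[-5,4]]; det(A-λI) = λ^2 - 4λ + 5.
Eigenvalues λ = 2 ± i.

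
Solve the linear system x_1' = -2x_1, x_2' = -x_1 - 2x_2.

x_1(t) = c_2e^(-2t), x_2(t) = -c_1e^(-2t) - c_2te^(-2t) - 3c_2e^(-2t)

Coefficient matrix A = [[-2, 0], [-1, -2]].
Characteristic polynomial det(A - λI) = λ^2 + 4λ + 4 = 0.
Single eigenvalue λ = -2 with algebraic multiplicity 2.
Eigenvector v = (0,-1); generalized eigenvector w with (A-λI)w=v is (1,-3).
General solution: e^(-2t)[c_1·v + c_2·(t·v + w)].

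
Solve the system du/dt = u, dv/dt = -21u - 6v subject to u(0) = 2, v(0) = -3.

Coefficient matrix A = [[1, 0], [-21, -6]].
Characteristic polynomial det(A - λI) = λ^2 + 5λ - 6 = 0.
Eigenvalues λ = 1, -6.
For λ=1: (A-λI) row 2 is [-21, -7], so an eigenvector is (-1, 3).
For λ=-6: (A-λI) row 1 is [7, 0], so an eigenvector is (0, 1).
General solution: K_1e^(t)(-1,3) + K_2e^(-6t)(0,1).
Applying u(0)=2, v(0)=-3 gives K_1=-2, K_2=3.

u(t) = 2e^(t), v(t) = -6e^(t) + 3e^(-6t)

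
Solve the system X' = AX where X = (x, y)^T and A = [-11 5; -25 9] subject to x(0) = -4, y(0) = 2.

x(t) = 10e^(-t)sin(5t) - 4e^(-t)cos(5t), y(t) = 24e^(-t)sin(5t) + 2e^(-t)cos(5t)

Coefficient matrix A = [[-11, 5], [-25, 9]].
Characteristic polynomial det(A - λI) = λ^2 + 2λ + 26 = 0.
Eigenvalues λ = -1 ± 5i (complex conjugate pair).
For λ=-1+5i: an eigenvector is (0,1) - i(1,2) = (0 - i, 1 - 2i).
A real fundamental pair from Re and Im of e^((-1+5i)t)v: X_1 = e^(-t)(cos(5t)·(0,1) + sin(5t)·(1,2)), X_2 = e^(-t)(sin(5t)·(0,1) - cos(5t)·(1,2)).
General solution: C_1X_1 + C_2X_2.
Applying x(0)=-4, y(0)=2 gives C_1=10, C_2=4.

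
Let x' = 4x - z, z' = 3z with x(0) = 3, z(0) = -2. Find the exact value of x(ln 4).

1152

A = [[4,-1],[0,3]]; eigenvalues λ = 4, 3.
Eigenvectors: (-1,0) for λ=4, (1,1) for λ=3.
From the initial condition, c_1 = -5, c_2 = -2.
x(ln 4) = (-5)(4^4)(-1) + (-2)(4^3)(1) = 1152.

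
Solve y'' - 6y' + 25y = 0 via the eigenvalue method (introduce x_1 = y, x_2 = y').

y(t) = c_1e^(3t)cos(4t) + c_2e^(3t)sin(4t)

Let x_1 = y, x_2 = y'. Then x_1' = x_2 and x_2' = -25x_1 + 6x_2.
A = [[0,1],[-25,6]]; det(A-λI) = λ^2 - 6λ + 25.
Eigenvalues λ = 3 ± 4i.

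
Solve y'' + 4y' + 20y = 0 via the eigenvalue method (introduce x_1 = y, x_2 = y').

Let x_1 = y, x_2 = y'. Then x_1' = x_2 and x_2' = -20x_1 - 4x_2.
A = [[0,1],[-20,-4]]; det(A-λI) = λ^2 + 4λ + 20.
Eigenvalues λ = -2 ± 4i.

y(t) = C_1e^(-2t)cos(4t) + C_2e^(-2t)sin(4t)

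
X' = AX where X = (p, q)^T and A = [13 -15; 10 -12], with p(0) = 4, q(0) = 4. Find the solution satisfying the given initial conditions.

Coefficient matrix A = [[13, -15], [10, -12]].
Characteristic polynomial det(A - λI) = λ^2 - λ - 6 = 0.
Eigenvalues λ = -2, 3.
For λ=-2: (A-λI) row 1 is [15, -15], so an eigenvector is (-1, -1).
For λ=3: (A-λI) row 1 is [10, -15], so an eigenvector is (3, 2).
General solution: c_1e^(-2t)(-1,-1) + c_2e^(3t)(3,2).
Applying p(0)=4, q(0)=4 gives c_1=-4, c_2=0.

p(t) = 4e^(-2t), q(t) = 4e^(-2t)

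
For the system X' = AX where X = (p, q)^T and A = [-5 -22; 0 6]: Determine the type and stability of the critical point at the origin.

saddle

A = [[-5,-22],[0,6]]; det(A-λI) = λ^2 - λ - 30.
λ = 6, -5: opposite signs.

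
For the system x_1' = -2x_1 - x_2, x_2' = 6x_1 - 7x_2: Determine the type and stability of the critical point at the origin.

stable node

A = [[-2,-1],[6,-7]]; det(A-λI) = λ^2 + 9λ + 20.
λ = -4, -5: both negative.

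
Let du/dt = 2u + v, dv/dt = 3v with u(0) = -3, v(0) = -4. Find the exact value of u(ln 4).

-240

A = [[2,1],[0,3]]; eigenvalues λ = 3, 2.
Eigenvectors: (1,1) for λ=3, (-1,0) for λ=2.
From the initial condition, c_1 = -4, c_2 = -1.
u(ln 4) = (-4)(4^3)(1) + (-1)(4^2)(-1) = -240.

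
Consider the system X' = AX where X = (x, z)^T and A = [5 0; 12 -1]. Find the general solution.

x(t) = -c_1e^(5t), z(t) = -2c_1e^(5t) + c_2e^(-t)

Coefficient matrix A = [[5, 0], [12, -1]].
Characteristic polynomial det(A - λI) = λ^2 - 4λ - 5 = 0.
Eigenvalues λ = 5, -1.
For λ=5: (A-λI) row 2 is [12, -6], so an eigenvector is (-1, -2).
For λ=-1: (A-λI) row 1 is [6, 0], so an eigenvector is (0, 1).
General solution: c_1e^(5t)(-1,-2) + c_2e^(-t)(0,1).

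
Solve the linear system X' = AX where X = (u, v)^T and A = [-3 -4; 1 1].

Coefficient matrix A = [[-3, -4], [1, 1]].
Characteristic polynomial det(A - λI) = λ^2 + 2λ + 1 = 0.
Single eigenvalue λ = -1 with algebraic multiplicity 2.
Eigenvector v = (2,-1); generalized eigenvector w with (A-λI)w=v is (-3,1).
General solution: e^(-t)[c_1·v + c_2·(t·v + w)].

u(t) = 2c_1e^(-t) + 2c_2te^(-t) - 3c_2e^(-t), v(t) = -c_1e^(-t) - c_2te^(-t) + c_2e^(-t)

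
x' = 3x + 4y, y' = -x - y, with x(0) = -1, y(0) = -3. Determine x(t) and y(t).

x(t) = -14te^(t) - e^(t), y(t) = 7te^(t) - 3e^(t)

Coefficient matrix A = [[3, 4], [-1, -1]].
Characteristic polynomial det(A - λI) = λ^2 - 2λ + 1 = 0.
Single eigenvalue λ = 1 with algebraic multiplicity 2.
Eigenvector v = (2,-1); generalized eigenvector w with (A-λI)w=v is (-3,2).
General solution: e^(t)[K_1·v + K_2·(t·v + w)].
Applying x(0)=-1, y(0)=-3 gives K_1=-11, K_2=-7.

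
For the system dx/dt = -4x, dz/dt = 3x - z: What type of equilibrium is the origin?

stable node

A = [[-4,0],[3,-1]]; det(A-λI) = λ^2 + 5λ + 4.
λ = -1, -4: both negative.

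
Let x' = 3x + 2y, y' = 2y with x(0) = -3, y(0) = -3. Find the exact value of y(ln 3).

A = [[3,2],[0,2]]; eigenvalues λ = 3, 2.
Eigenvectors: (1,0) for λ=3, (-2,1) for λ=2.
From the initial condition, c_1 = -9, c_2 = -3.
y(ln 3) = (-9)(3^3)(0) + (-3)(3^2)(1) = -27.

-27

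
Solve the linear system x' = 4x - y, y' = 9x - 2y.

Coefficient matrix A = [[4, -1], [9, -2]].
Characteristic polynomial det(A - λI) = λ^2 - 2λ + 1 = 0.
Single eigenvalue λ = 1 with algebraic multiplicity 2.
Eigenvector v = (-1,-3); generalized eigenvector w with (A-λI)w=v is (-1,-2).
General solution: e^(t)[c_1·v + c_2·(t·v + w)].

x(t) = -c_1e^(t) - c_2te^(t) - c_2e^(t), y(t) = -3c_1e^(t) - 3c_2te^(t) - 2c_2e^(t)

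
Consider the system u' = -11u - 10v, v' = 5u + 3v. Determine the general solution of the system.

u(t) = 3K_1e^(-4t)sin(t) + K_1e^(-4t)cos(t) + K_2e^(-4t)sin(t) - 3K_2e^(-4t)cos(t), v(t) = -2K_1e^(-4t)sin(t) - K_1e^(-4t)cos(t) - K_2e^(-4t)sin(t) + 2K_2e^(-4t)cos(t)

Coefficient matrix A = [[-11, -10], [5, 3]].
Characteristic polynomial det(A - λI) = λ^2 + 8λ + 17 = 0.
Eigenvalues λ = -4 ± i (complex conjugate pair).
For λ=-4+i: an eigenvector is (1,-1) - i(3,-2) = (1 - 3i, -1 + 2i).
A real fundamental pair from Re and Im of e^((-4+i)t)v: X_1 = e^(-4t)(cos(t)·(1,-1) + sin(t)·(3,-2)), X_2 = e^(-4t)(sin(t)·(1,-1) - cos(t)·(3,-2)).
General solution: K_1X_1 + K_2X_2.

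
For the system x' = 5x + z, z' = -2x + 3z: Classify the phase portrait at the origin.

A = [[5,1],[-2,3]]; det(A-λI) = λ^2 - 8λ + 17.
λ = 4 ± i: positive real part.

unstable spiral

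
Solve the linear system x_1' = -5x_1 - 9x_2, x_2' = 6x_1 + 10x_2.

x_1(t) = -3K_1e^(t) - K_2e^(4t), x_2(t) = 2K_1e^(t) + K_2e^(4t)

Coefficient matrix A = [[-5, -9], [6, 10]].
Characteristic polynomial det(A - λI) = λ^2 - 5λ + 4 = 0.
Eigenvalues λ = 1, 4.
For λ=1: (A-λI) row 1 is [-6, -9], so an eigenvector is (-3, 2).
For λ=4: (A-λI) row 1 is [-9, -9], so an eigenvector is (-1, 1).
General solution: K_1e^(t)(-3,2) + K_2e^(4t)(-1,1).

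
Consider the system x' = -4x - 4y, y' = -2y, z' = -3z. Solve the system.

Coefficient matrix A = [[-4, -4, 0], [0, -2, 0], [0, 0, -3]].
det(A - λI) = 0 gives eigenvalues λ = -4, -2, -3.
For λ=-4: eigenvector (1,0,0).
For λ=-2: eigenvector (-2,1,0).
For λ=-3: eigenvector (0,0,1).
General solution: c_1e^(-4t)(1,0,0) + c_2e^(-2t)(-2,1,0) + c_3e^(-3t)(0,0,1).

x(t) = c_1e^(-4t) - 2c_2e^(-2t), y(t) = c_2e^(-2t), z(t) = c_3e^(-3t)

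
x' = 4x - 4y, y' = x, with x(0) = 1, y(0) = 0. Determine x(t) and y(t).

Coefficient matrix A = [[4, -4], [1, 0]].
Characteristic polynomial det(A - λI) = λ^2 - 4λ + 4 = 0.
Single eigenvalue λ = 2 with algebraic multiplicity 2.
Eigenvector v = (-2,-1); generalized eigenvector w with (A-λI)w=v is (1,1).
General solution: e^(2t)[c_1·v + c_2·(t·v + w)].
Applying x(0)=1, y(0)=0 gives c_1=-1, c_2=-1.

x(t) = 2te^(2t) + e^(2t), y(t) = te^(2t)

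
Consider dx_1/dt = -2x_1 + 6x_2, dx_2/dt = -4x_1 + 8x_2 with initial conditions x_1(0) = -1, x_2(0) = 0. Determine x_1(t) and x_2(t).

Coefficient matrix A = [[-2, 6], [-4, 8]].
Characteristic polynomial det(A - λI) = λ^2 - 6λ + 8 = 0.
Eigenvalues λ = 4, 2.
For λ=4: (A-λI) row 1 is [-6, 6], so an eigenvector is (1, 1).
For λ=2: (A-λI) row 1 is [-4, 6], so an eigenvector is (3, 2).
General solution: c_1e^(4t)(1,1) + c_2e^(2t)(3,2).
Applying x_1(0)=-1, x_2(0)=0 gives c_1=2, c_2=-1.

x_1(t) = 2e^(4t) - 3e^(2t), x_2(t) = 2e^(4t) - 2e^(2t)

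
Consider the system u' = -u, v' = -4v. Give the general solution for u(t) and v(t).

Coefficient matrix A = [[-1, 0], [0, -4]].
Characteristic polynomial det(A - λI) = λ^2 + 5λ + 4 = 0.
Eigenvalues λ = -4, -1.
For λ=-4: (A-λI) row 1 is [3, 0], so an eigenvector is (0, -1).
For λ=-1: (A-λI) row 2 is [0, -3], so an eigenvector is (1, 0).
General solution: c_1e^(-4t)(0,-1) + c_2e^(-t)(1,0).

u(t) = c_2e^(-t), v(t) = -c_1e^(-4t)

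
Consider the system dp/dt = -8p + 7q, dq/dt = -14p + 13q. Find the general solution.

p(t) = K_1e^(-t) + K_2e^(6t), q(t) = K_1e^(-t) + 2K_2e^(6t)

Coefficient matrix A = [[-8, 7], [-14, 13]].
Characteristic polynomial det(A - λI) = λ^2 - 5λ - 6 = 0.
Eigenvalues λ = -1, 6.
For λ=-1: (A-λI) row 1 is [-7, 7], so an eigenvector is (1, 1).
For λ=6: (A-λI) row 1 is [-14, 7], so an eigenvector is (1, 2).
General solution: K_1e^(-t)(1,1) + K_2e^(6t)(1,2).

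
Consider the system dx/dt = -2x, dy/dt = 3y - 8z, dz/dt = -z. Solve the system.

x(t) = K_1e^(-2t), y(t) = K_2e^(3t) + 2K_3e^(-t), z(t) = K_3e^(-t)

Coefficient matrix A = [[-2, 0, 0], [0, 3, -8], [0, 0, -1]].
det(A - λI) = 0 gives eigenvalues λ = -2, 3, -1.
For λ=-2: eigenvector (1,0,0).
For λ=3: eigenvector (0,1,0).
For λ=-1: eigenvector (0,2,1).
General solution: K_1e^(-2t)(1,0,0) + K_2e^(3t)(0,1,0) + K_3e^(-t)(0,2,1).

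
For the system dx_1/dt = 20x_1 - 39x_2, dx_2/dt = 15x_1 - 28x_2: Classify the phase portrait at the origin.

A = [[20,-39],[15,-28]]; det(A-λI) = λ^2 + 8λ + 25.
λ = -4 ± 3i: negative real part.

stable spiral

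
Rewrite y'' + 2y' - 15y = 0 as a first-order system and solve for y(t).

y(t) = K_1e^(3t) + K_2e^(-5t)

Let x_1 = y, x_2 = y'. Then x_1' = x_2 and x_2' = 15x_1 - 2x_2.
A = [[0,1],[15,-2]]; det(A-λI) = λ^2 + 2λ - 15.
Eigenvalues λ = 3, -5 with eigenvectors (1,3), (1,-5).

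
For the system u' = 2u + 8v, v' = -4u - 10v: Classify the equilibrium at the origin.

stable node

A = [[2,8],[-4,-10]]; det(A-λI) = λ^2 + 8λ + 12.
λ = -2, -6: both negative.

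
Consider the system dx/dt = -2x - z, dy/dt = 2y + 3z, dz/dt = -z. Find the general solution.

x(t) = K_1e^(-t) + K_2e^(-2t), y(t) = K_1e^(-t) + K_3e^(2t), z(t) = -K_1e^(-t)

Coefficient matrix A = [[-2, 0, -1], [0, 2, 3], [0, 0, -1]].
det(A - λI) = 0 gives eigenvalues λ = -1, -2, 2.
For λ=-1: eigenvector (1,1,-1).
For λ=-2: eigenvector (1,0,0).
For λ=2: eigenvector (0,1,0).
General solution: K_1e^(-t)(1,1,-1) + K_2e^(-2t)(1,0,0) + K_3e^(2t)(0,1,0).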